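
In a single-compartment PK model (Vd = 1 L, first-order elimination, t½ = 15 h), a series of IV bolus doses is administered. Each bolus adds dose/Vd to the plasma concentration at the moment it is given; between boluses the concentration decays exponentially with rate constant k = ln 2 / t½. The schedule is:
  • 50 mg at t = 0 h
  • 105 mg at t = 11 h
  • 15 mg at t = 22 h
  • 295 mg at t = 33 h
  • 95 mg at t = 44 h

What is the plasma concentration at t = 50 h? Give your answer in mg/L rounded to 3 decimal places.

k = ln 2 / 15 = 0.04621 per h
Dose 1 (50 mg at t=0 h): 50·exp(−0.04621·50) = 4.961 mg/L
Dose 2 (105 mg at t=11 h): 105·exp(−0.04621·39) = 17.319 mg/L
Dose 3 (15 mg at t=22 h): 15·exp(−0.04621·28) = 4.113 mg/L
Dose 4 (295 mg at t=33 h): 295·exp(−0.04621·17) = 134.479 mg/L
Dose 5 (95 mg at t=44 h): 95·exp(−0.04621·6) = 71.997 mg/L
C(50) = 4.961 + 17.319 + 4.113 + 134.479 + 71.997 = 232.868 mg/L

232.868 mg/L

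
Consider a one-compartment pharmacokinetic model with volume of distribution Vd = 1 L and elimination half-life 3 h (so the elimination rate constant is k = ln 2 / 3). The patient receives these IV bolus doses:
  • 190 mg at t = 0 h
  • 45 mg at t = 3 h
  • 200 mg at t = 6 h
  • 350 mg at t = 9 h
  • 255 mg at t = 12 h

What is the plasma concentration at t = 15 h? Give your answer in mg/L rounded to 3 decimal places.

k = ln 2 / 3 = 0.23105 per h
Dose 1 (190 mg at t=0 h): 190·exp(−0.23105·15) = 5.938 mg/L
Dose 2 (45 mg at t=3 h): 45·exp(−0.23105·12) = 2.812 mg/L
Dose 3 (200 mg at t=6 h): 200·exp(−0.23105·9) = 25.000 mg/L
Dose 4 (350 mg at t=9 h): 350·exp(−0.23105·6) = 87.500 mg/L
Dose 5 (255 mg at t=12 h): 255·exp(−0.23105·3) = 127.500 mg/L
C(15) = 5.938 + 2.812 + 25.000 + 87.500 + 127.500 = 248.750 mg/L

248.750 mg/L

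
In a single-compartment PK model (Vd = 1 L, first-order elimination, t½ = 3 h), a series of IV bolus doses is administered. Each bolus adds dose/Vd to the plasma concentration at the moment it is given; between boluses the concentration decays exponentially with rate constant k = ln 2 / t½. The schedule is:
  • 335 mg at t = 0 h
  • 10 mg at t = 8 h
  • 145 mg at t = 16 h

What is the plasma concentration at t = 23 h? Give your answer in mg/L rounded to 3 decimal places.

30.733 mg/L

k = ln 2 / 3 = 0.23105 per h
Dose 1 (335 mg at t=0 h): 335·exp(−0.23105·23) = 1.649 mg/L
Dose 2 (10 mg at t=8 h): 10·exp(−0.23105·15) = 0.313 mg/L
Dose 3 (145 mg at t=16 h): 145·exp(−0.23105·7) = 28.772 mg/L
C(23) = 1.649 + 0.313 + 28.772 = 30.733 mg/L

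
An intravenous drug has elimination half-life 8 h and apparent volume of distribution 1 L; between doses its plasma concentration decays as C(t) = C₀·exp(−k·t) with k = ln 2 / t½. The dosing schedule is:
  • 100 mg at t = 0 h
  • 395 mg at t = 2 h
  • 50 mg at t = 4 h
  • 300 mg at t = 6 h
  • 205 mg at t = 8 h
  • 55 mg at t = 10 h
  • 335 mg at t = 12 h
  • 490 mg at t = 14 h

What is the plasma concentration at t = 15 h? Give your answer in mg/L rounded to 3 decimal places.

k = ln 2 / 8 = 0.08664 per h
Dose 1 (100 mg at t=0 h): 100·exp(−0.08664·15) = 27.263 mg/L
Dose 2 (395 mg at t=2 h): 395·exp(−0.08664·13) = 128.063 mg/L
Dose 3 (50 mg at t=4 h): 50·exp(−0.08664·11) = 19.278 mg/L
Dose 4 (300 mg at t=6 h): 300·exp(−0.08664·9) = 137.551 mg/L
Dose 5 (205 mg at t=8 h): 205·exp(−0.08664·7) = 111.777 mg/L
Dose 6 (55 mg at t=10 h): 55·exp(−0.08664·5) = 35.663 mg/L
Dose 7 (335 mg at t=12 h): 335·exp(−0.08664·3) = 258.320 mg/L
Dose 8 (490 mg at t=14 h): 490·exp(−0.08664·1) = 449.332 mg/L
C(15) = 27.263 + 128.063 + 19.278 + 137.551 + 111.777 + 35.663 + 258.320 + 449.332 = 1167.246 mg/L

1167.246 mg/L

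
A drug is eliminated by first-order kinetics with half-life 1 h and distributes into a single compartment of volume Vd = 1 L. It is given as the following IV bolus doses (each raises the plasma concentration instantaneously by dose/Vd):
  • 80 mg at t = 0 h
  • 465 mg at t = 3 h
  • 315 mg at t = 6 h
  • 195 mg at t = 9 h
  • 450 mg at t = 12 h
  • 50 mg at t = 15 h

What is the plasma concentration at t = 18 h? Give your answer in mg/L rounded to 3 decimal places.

13.754 mg/L

k = ln 2 / 1 = 0.69315 per h
Dose 1 (80 mg at t=0 h): 80·exp(−0.69315·18) = 0.000 mg/L
Dose 2 (465 mg at t=3 h): 465·exp(−0.69315·15) = 0.014 mg/L
Dose 3 (315 mg at t=6 h): 315·exp(−0.69315·12) = 0.077 mg/L
Dose 4 (195 mg at t=9 h): 195·exp(−0.69315·9) = 0.381 mg/L
Dose 5 (450 mg at t=12 h): 450·exp(−0.69315·6) = 7.031 mg/L
Dose 6 (50 mg at t=15 h): 50·exp(−0.69315·3) = 6.250 mg/L
C(18) = 0.000 + 0.014 + 0.077 + 0.381 + 7.031 + 6.250 = 13.754 mg/L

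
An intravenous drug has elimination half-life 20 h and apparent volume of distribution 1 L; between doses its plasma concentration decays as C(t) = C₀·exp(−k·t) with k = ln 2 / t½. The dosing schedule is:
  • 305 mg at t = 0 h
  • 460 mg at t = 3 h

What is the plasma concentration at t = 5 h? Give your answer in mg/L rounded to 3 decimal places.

685.669 mg/L

k = ln 2 / 20 = 0.03466 per h
Dose 1 (305 mg at t=0 h): 305·exp(−0.03466·5) = 256.473 mg/L
Dose 2 (460 mg at t=3 h): 460·exp(−0.03466·2) = 429.195 mg/L
C(5) = 256.473 + 429.195 = 685.669 mg/L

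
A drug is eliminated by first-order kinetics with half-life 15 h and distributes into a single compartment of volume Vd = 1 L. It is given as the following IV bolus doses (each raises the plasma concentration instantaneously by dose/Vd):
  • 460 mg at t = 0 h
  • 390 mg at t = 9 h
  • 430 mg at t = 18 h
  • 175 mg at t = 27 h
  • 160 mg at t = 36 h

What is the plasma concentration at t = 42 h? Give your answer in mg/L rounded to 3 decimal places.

k = ln 2 / 15 = 0.04621 per h
Dose 1 (460 mg at t=0 h): 460·exp(−0.04621·42) = 66.050 mg/L
Dose 2 (390 mg at t=9 h): 390·exp(−0.04621·33) = 84.879 mg/L
Dose 3 (430 mg at t=18 h): 430·exp(−0.04621·24) = 141.847 mg/L
Dose 4 (175 mg at t=27 h): 175·exp(−0.04621·15) = 87.500 mg/L
Dose 5 (160 mg at t=36 h): 160·exp(−0.04621·6) = 121.257 mg/L
C(42) = 66.050 + 84.879 + 141.847 + 87.500 + 121.257 = 501.533 mg/L

501.533 mg/L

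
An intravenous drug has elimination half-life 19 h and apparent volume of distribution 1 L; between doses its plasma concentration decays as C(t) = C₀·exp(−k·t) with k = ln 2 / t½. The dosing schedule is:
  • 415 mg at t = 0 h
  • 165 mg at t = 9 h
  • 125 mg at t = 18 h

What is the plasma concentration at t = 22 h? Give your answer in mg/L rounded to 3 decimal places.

396.704 mg/L

k = ln 2 / 19 = 0.03648 per h
Dose 1 (415 mg at t=0 h): 415·exp(−0.03648·22) = 185.989 mg/L
Dose 2 (165 mg at t=9 h): 165·exp(−0.03648·13) = 102.687 mg/L
Dose 3 (125 mg at t=18 h): 125·exp(−0.03648·4) = 108.028 mg/L
C(22) = 185.989 + 102.687 + 108.028 = 396.704 mg/L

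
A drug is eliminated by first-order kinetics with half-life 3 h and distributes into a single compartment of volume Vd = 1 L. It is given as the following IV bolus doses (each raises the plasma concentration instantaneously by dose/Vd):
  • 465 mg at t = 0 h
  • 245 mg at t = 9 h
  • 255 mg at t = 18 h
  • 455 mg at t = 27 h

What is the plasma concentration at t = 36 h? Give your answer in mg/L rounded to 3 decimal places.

k = ln 2 / 3 = 0.23105 per h
Dose 1 (465 mg at t=0 h): 465·exp(−0.23105·36) = 0.114 mg/L
Dose 2 (245 mg at t=9 h): 245·exp(−0.23105·27) = 0.479 mg/L
Dose 3 (255 mg at t=18 h): 255·exp(−0.23105·18) = 3.984 mg/L
Dose 4 (455 mg at t=27 h): 455·exp(−0.23105·9) = 56.875 mg/L
C(36) = 0.114 + 0.479 + 3.984 + 56.875 = 61.451 mg/L

61.451 mg/L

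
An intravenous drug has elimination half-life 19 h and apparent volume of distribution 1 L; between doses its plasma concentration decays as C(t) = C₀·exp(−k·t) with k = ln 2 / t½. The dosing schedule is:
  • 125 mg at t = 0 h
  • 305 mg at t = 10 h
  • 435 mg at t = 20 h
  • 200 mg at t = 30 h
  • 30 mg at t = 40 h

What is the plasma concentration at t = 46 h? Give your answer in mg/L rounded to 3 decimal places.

409.512 mg/L

k = ln 2 / 19 = 0.03648 per h
Dose 1 (125 mg at t=0 h): 125·exp(−0.03648·46) = 23.340 mg/L
Dose 2 (305 mg at t=10 h): 305·exp(−0.03648·36) = 82.021 mg/L
Dose 3 (435 mg at t=20 h): 435·exp(−0.03648·26) = 168.482 mg/L
Dose 4 (200 mg at t=30 h): 200·exp(−0.03648·16) = 111.566 mg/L
Dose 5 (30 mg at t=40 h): 30·exp(−0.03648·6) = 24.102 mg/L
C(46) = 23.340 + 82.021 + 168.482 + 111.566 + 24.102 = 409.512 mg/L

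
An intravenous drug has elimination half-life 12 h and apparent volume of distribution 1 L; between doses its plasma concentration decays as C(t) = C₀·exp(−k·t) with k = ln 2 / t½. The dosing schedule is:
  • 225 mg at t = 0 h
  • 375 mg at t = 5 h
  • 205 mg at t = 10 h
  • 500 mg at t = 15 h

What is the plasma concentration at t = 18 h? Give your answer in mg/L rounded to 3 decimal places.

806.116 mg/L

k = ln 2 / 12 = 0.05776 per h
Dose 1 (225 mg at t=0 h): 225·exp(−0.05776·18) = 79.550 mg/L
Dose 2 (375 mg at t=5 h): 375·exp(−0.05776·13) = 176.976 mg/L
Dose 3 (205 mg at t=10 h): 205·exp(−0.05776·8) = 129.142 mg/L
Dose 4 (500 mg at t=15 h): 500·exp(−0.05776·3) = 420.448 mg/L
C(18) = 79.550 + 176.976 + 129.142 + 420.448 = 806.116 mg/L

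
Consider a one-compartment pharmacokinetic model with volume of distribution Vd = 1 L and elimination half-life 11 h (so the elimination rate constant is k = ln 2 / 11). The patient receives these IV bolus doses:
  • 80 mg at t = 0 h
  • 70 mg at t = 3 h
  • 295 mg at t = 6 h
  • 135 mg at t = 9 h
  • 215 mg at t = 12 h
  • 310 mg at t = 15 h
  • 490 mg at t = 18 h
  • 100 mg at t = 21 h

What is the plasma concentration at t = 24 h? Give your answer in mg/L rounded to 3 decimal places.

878.888 mg/L

k = ln 2 / 11 = 0.06301 per h
Dose 1 (80 mg at t=0 h): 80·exp(−0.06301·24) = 17.632 mg/L
Dose 2 (70 mg at t=3 h): 70·exp(−0.06301·21) = 18.638 mg/L
Dose 3 (295 mg at t=6 h): 295·exp(−0.06301·18) = 94.892 mg/L
Dose 4 (135 mg at t=9 h): 135·exp(−0.06301·15) = 52.461 mg/L
Dose 5 (215 mg at t=12 h): 215·exp(−0.06301·12) = 100.935 mg/L
Dose 6 (310 mg at t=15 h): 310·exp(−0.06301·9) = 175.818 mg/L
Dose 7 (490 mg at t=18 h): 490·exp(−0.06301·6) = 335.736 mg/L
Dose 8 (100 mg at t=21 h): 100·exp(−0.06301·3) = 82.775 mg/L
C(24) = 17.632 + 18.638 + 94.892 + 52.461 + 100.935 + 175.818 + 335.736 + 82.775 = 878.888 mg/L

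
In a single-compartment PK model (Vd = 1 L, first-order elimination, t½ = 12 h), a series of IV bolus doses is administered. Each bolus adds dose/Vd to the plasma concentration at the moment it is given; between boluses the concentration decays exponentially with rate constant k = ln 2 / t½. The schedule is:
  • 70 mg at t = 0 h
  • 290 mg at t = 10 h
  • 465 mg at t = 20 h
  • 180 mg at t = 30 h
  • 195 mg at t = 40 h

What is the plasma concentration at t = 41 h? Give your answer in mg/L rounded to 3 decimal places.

472.596 mg/L

k = ln 2 / 12 = 0.05776 per h
Dose 1 (70 mg at t=0 h): 70·exp(−0.05776·41) = 6.555 mg/L
Dose 2 (290 mg at t=10 h): 290·exp(−0.05776·31) = 48.388 mg/L
Dose 3 (465 mg at t=20 h): 465·exp(−0.05776·21) = 138.245 mg/L
Dose 4 (180 mg at t=30 h): 180·exp(−0.05776·11) = 95.352 mg/L
Dose 5 (195 mg at t=40 h): 195·exp(−0.05776·1) = 184.055 mg/L
C(41) = 6.555 + 48.388 + 138.245 + 95.352 + 184.055 = 472.596 mg/L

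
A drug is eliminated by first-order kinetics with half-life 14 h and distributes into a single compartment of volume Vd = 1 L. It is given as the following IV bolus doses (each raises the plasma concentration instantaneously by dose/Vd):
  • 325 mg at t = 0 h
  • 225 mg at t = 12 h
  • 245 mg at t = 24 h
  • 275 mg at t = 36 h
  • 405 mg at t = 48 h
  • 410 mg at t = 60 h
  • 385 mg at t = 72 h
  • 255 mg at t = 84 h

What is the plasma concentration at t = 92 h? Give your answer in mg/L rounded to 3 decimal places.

477.909 mg/L

k = ln 2 / 14 = 0.04951 per h
Dose 1 (325 mg at t=0 h): 325·exp(−0.04951·92) = 3.417 mg/L
Dose 2 (225 mg at t=12 h): 225·exp(−0.04951·80) = 4.286 mg/L
Dose 3 (245 mg at t=24 h): 245·exp(−0.04951·68) = 8.453 mg/L
Dose 4 (275 mg at t=36 h): 275·exp(−0.04951·56) = 17.188 mg/L
Dose 5 (405 mg at t=48 h): 405·exp(−0.04951·44) = 45.852 mg/L
Dose 6 (410 mg at t=60 h): 410·exp(−0.04951·32) = 84.084 mg/L
Dose 7 (385 mg at t=72 h): 385·exp(−0.04951·20) = 143.027 mg/L
Dose 8 (255 mg at t=84 h): 255·exp(−0.04951·8) = 171.602 mg/L
C(92) = 3.417 + 4.286 + 8.453 + 17.188 + 45.852 + 84.084 + 143.027 + 171.602 = 477.909 mg/L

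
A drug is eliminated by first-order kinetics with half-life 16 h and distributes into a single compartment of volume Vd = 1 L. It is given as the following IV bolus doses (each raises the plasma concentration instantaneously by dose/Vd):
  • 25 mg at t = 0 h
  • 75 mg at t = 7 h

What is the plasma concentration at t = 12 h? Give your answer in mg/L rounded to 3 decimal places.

k = ln 2 / 16 = 0.04332 per h
Dose 1 (25 mg at t=0 h): 25·exp(−0.04332·12) = 14.865 mg/L
Dose 2 (75 mg at t=7 h): 75·exp(−0.04332·5) = 60.393 mg/L
C(12) = 14.865 + 60.393 = 75.258 mg/L

75.258 mg/L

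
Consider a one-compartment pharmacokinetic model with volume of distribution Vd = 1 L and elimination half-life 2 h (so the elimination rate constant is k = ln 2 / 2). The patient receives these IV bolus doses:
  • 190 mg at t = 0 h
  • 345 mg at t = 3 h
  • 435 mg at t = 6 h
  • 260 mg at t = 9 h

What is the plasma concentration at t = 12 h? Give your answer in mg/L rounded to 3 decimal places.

164.515 mg/L

k = ln 2 / 2 = 0.34657 per h
Dose 1 (190 mg at t=0 h): 190·exp(−0.34657·12) = 2.969 mg/L
Dose 2 (345 mg at t=3 h): 345·exp(−0.34657·9) = 15.247 mg/L
Dose 3 (435 mg at t=6 h): 435·exp(−0.34657·6) = 54.375 mg/L
Dose 4 (260 mg at t=9 h): 260·exp(−0.34657·3) = 91.924 mg/L
C(12) = 2.969 + 15.247 + 54.375 + 91.924 = 164.515 mg/L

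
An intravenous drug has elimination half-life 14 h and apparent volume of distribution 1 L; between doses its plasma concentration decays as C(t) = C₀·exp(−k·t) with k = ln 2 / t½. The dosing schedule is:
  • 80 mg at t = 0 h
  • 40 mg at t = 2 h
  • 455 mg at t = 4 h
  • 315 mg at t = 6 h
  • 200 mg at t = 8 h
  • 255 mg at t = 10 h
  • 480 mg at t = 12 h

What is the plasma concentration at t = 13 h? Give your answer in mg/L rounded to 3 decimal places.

k = ln 2 / 14 = 0.04951 per h
Dose 1 (80 mg at t=0 h): 80·exp(−0.04951·13) = 42.030 mg/L
Dose 2 (40 mg at t=2 h): 40·exp(−0.04951·11) = 23.203 mg/L
Dose 3 (455 mg at t=4 h): 455·exp(−0.04951·9) = 291.402 mg/L
Dose 4 (315 mg at t=6 h): 315·exp(−0.04951·7) = 222.739 mg/L
Dose 5 (200 mg at t=8 h): 200·exp(−0.04951·5) = 156.142 mg/L
Dose 6 (255 mg at t=10 h): 255·exp(−0.04951·3) = 219.803 mg/L
Dose 7 (480 mg at t=12 h): 480·exp(−0.04951·1) = 456.814 mg/L
C(13) = 42.030 + 23.203 + 291.402 + 222.739 + 156.142 + 219.803 + 456.814 = 1412.132 mg/L

1412.132 mg/L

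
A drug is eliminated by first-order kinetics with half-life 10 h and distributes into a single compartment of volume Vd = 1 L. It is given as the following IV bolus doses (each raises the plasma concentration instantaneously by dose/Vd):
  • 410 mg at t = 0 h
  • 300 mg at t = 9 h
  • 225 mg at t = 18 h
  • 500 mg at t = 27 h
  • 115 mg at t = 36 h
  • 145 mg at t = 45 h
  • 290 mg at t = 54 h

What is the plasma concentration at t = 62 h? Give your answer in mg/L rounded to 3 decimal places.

k = ln 2 / 10 = 0.06931 per h
Dose 1 (410 mg at t=0 h): 410·exp(−0.06931·62) = 5.577 mg/L
Dose 2 (300 mg at t=9 h): 300·exp(−0.06931·53) = 7.615 mg/L
Dose 3 (225 mg at t=18 h): 225·exp(−0.06931·44) = 10.657 mg/L
Dose 4 (500 mg at t=27 h): 500·exp(−0.06931·35) = 44.194 mg/L
Dose 5 (115 mg at t=36 h): 115·exp(−0.06931·26) = 18.968 mg/L
Dose 6 (145 mg at t=45 h): 145·exp(−0.06931·17) = 44.629 mg/L
Dose 7 (290 mg at t=54 h): 290·exp(−0.06931·8) = 166.561 mg/L
C(62) = 5.577 + 7.615 + 10.657 + 44.194 + 18.968 + 44.629 + 166.561 = 298.202 mg/L

298.202 mg/L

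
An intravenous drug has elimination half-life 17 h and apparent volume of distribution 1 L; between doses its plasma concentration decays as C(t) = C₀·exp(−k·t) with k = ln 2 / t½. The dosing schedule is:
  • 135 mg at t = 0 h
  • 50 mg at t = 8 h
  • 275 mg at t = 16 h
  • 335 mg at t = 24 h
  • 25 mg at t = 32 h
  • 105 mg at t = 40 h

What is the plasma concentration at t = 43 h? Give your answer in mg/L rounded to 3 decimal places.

k = ln 2 / 17 = 0.04077 per h
Dose 1 (135 mg at t=0 h): 135·exp(−0.04077·43) = 23.383 mg/L
Dose 2 (50 mg at t=8 h): 50·exp(−0.04077·35) = 12.001 mg/L
Dose 3 (275 mg at t=16 h): 275·exp(−0.04077·27) = 91.459 mg/L
Dose 4 (335 mg at t=24 h): 335·exp(−0.04077·19) = 154.383 mg/L
Dose 5 (25 mg at t=32 h): 25·exp(−0.04077·11) = 15.965 mg/L
Dose 6 (105 mg at t=40 h): 105·exp(−0.04077·3) = 92.911 mg/L
C(43) = 23.383 + 12.001 + 91.459 + 154.383 + 15.965 + 92.911 = 390.101 mg/L

390.101 mg/L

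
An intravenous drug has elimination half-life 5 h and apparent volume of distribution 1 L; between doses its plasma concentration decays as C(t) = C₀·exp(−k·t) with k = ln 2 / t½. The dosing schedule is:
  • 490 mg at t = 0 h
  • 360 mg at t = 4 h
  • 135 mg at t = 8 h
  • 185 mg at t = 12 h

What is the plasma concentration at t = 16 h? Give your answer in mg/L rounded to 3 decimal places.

k = ln 2 / 5 = 0.13863 per h
Dose 1 (490 mg at t=0 h): 490·exp(−0.13863·16) = 53.321 mg/L
Dose 2 (360 mg at t=4 h): 360·exp(−0.13863·12) = 68.207 mg/L
Dose 3 (135 mg at t=8 h): 135·exp(−0.13863·8) = 44.533 mg/L
Dose 4 (185 mg at t=12 h): 185·exp(−0.13863·4) = 106.255 mg/L
C(16) = 53.321 + 68.207 + 44.533 + 106.255 = 272.316 mg/L

272.316 mg/L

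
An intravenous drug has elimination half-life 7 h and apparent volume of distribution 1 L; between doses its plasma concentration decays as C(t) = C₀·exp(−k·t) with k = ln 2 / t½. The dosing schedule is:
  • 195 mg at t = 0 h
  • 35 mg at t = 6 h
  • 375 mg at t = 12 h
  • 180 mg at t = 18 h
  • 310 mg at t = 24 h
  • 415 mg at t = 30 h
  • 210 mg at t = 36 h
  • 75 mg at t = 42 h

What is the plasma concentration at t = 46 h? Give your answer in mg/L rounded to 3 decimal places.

275.598 mg/L

k = ln 2 / 7 = 0.09902 per h
Dose 1 (195 mg at t=0 h): 195·exp(−0.09902·46) = 2.050 mg/L
Dose 2 (35 mg at t=6 h): 35·exp(−0.09902·40) = 0.667 mg/L
Dose 3 (375 mg at t=12 h): 375·exp(−0.09902·34) = 12.939 mg/L
Dose 4 (180 mg at t=18 h): 180·exp(−0.09902·28) = 11.250 mg/L
Dose 5 (310 mg at t=24 h): 310·exp(−0.09902·22) = 35.097 mg/L
Dose 6 (415 mg at t=30 h): 415·exp(−0.09902·16) = 85.110 mg/L
Dose 7 (210 mg at t=36 h): 210·exp(−0.09902·10) = 78.015 mg/L
Dose 8 (75 mg at t=42 h): 75·exp(−0.09902·4) = 50.471 mg/L
C(46) = 2.050 + 0.667 + 12.939 + 11.250 + 35.097 + 85.110 + 78.015 + 50.471 = 275.598 mg/L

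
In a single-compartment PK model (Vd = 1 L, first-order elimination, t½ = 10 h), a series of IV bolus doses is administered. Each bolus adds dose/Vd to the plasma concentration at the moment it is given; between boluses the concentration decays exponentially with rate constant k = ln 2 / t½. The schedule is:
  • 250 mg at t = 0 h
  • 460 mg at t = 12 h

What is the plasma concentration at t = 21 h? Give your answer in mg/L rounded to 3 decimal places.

304.822 mg/L

k = ln 2 / 10 = 0.06931 per h
Dose 1 (250 mg at t=0 h): 250·exp(−0.06931·21) = 58.315 mg/L
Dose 2 (460 mg at t=12 h): 460·exp(−0.06931·9) = 246.508 mg/L
C(21) = 58.315 + 246.508 = 304.822 mg/L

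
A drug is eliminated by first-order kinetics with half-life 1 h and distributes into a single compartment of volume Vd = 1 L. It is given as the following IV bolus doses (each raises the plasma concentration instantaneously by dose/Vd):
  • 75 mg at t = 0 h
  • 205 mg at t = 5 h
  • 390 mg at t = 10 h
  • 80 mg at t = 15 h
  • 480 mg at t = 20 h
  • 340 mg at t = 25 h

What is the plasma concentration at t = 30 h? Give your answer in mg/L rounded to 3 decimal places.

11.097 mg/L

k = ln 2 / 1 = 0.69315 per h
Dose 1 (75 mg at t=0 h): 75·exp(−0.69315·30) = 0.000 mg/L
Dose 2 (205 mg at t=5 h): 205·exp(−0.69315·25) = 0.000 mg/L
Dose 3 (390 mg at t=10 h): 390·exp(−0.69315·20) = 0.000 mg/L
Dose 4 (80 mg at t=15 h): 80·exp(−0.69315·15) = 0.002 mg/L
Dose 5 (480 mg at t=20 h): 480·exp(−0.69315·10) = 0.469 mg/L
Dose 6 (340 mg at t=25 h): 340·exp(−0.69315·5) = 10.625 mg/L
C(30) = 0.000 + 0.000 + 0.000 + 0.002 + 0.469 + 10.625 = 11.097 mg/L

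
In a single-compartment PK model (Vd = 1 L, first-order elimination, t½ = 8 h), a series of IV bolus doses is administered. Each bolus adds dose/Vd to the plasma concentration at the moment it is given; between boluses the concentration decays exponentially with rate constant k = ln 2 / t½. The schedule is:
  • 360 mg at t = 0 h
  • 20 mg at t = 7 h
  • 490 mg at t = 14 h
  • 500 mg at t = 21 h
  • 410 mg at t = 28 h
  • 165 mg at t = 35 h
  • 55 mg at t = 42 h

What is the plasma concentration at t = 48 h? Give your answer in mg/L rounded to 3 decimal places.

238.821 mg/L

k = ln 2 / 8 = 0.08664 per h
Dose 1 (360 mg at t=0 h): 360·exp(−0.08664·48) = 5.625 mg/L
Dose 2 (20 mg at t=7 h): 20·exp(−0.08664·41) = 0.573 mg/L
Dose 3 (490 mg at t=14 h): 490·exp(−0.08664·34) = 25.752 mg/L
Dose 4 (500 mg at t=21 h): 500·exp(−0.08664·27) = 48.194 mg/L
Dose 5 (410 mg at t=28 h): 410·exp(−0.08664·20) = 72.478 mg/L
Dose 6 (165 mg at t=35 h): 165·exp(−0.08664·13) = 53.495 mg/L
Dose 7 (55 mg at t=42 h): 55·exp(−0.08664·6) = 32.703 mg/L
C(48) = 5.625 + 0.573 + 25.752 + 48.194 + 72.478 + 53.495 + 32.703 = 238.821 mg/L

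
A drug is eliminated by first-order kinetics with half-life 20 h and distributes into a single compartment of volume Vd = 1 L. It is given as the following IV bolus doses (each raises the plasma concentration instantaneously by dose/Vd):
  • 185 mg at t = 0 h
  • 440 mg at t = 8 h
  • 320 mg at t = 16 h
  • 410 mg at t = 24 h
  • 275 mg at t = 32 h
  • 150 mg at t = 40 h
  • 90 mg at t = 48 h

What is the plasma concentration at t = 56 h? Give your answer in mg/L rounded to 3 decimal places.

599.238 mg/L

k = ln 2 / 20 = 0.03466 per h
Dose 1 (185 mg at t=0 h): 185·exp(−0.03466·56) = 26.564 mg/L
Dose 2 (440 mg at t=8 h): 440·exp(−0.03466·48) = 83.364 mg/L
Dose 3 (320 mg at t=16 h): 320·exp(−0.03466·40) = 80.000 mg/L
Dose 4 (410 mg at t=24 h): 410·exp(−0.03466·32) = 135.250 mg/L
Dose 5 (275 mg at t=32 h): 275·exp(−0.03466·24) = 119.701 mg/L
Dose 6 (150 mg at t=40 h): 150·exp(−0.03466·16) = 86.152 mg/L
Dose 7 (90 mg at t=48 h): 90·exp(−0.03466·8) = 68.207 mg/L
C(56) = 26.564 + 83.364 + 80.000 + 135.250 + 119.701 + 86.152 + 68.207 = 599.238 mg/L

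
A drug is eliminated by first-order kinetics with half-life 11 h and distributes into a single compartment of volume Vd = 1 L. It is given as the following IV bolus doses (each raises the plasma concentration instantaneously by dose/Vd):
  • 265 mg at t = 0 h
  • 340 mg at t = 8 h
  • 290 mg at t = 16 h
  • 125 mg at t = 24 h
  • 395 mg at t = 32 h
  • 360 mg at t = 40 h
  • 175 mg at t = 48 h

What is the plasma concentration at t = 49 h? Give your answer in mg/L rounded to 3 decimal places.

603.687 mg/L

k = ln 2 / 11 = 0.06301 per h
Dose 1 (265 mg at t=0 h): 265·exp(−0.06301·49) = 12.086 mg/L
Dose 2 (340 mg at t=8 h): 340·exp(−0.06301·41) = 25.672 mg/L
Dose 3 (290 mg at t=16 h): 290·exp(−0.06301·33) = 36.250 mg/L
Dose 4 (125 mg at t=24 h): 125·exp(−0.06301·25) = 25.867 mg/L
Dose 5 (395 mg at t=32 h): 395·exp(−0.06301·17) = 135.322 mg/L
Dose 6 (360 mg at t=40 h): 360·exp(−0.06301·9) = 204.176 mg/L
Dose 7 (175 mg at t=48 h): 175·exp(−0.06301·1) = 164.313 mg/L
C(49) = 12.086 + 25.672 + 36.250 + 25.867 + 135.322 + 204.176 + 164.313 = 603.687 mg/L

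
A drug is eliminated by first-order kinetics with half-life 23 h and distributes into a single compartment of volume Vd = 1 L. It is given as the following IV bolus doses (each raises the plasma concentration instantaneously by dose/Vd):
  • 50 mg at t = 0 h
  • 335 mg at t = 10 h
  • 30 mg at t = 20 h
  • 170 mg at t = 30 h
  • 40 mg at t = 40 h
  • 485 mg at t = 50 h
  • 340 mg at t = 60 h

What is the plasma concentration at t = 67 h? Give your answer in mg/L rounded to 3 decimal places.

k = ln 2 / 23 = 0.03014 per h
Dose 1 (50 mg at t=0 h): 50·exp(−0.03014·67) = 6.638 mg/L
Dose 2 (335 mg at t=10 h): 335·exp(−0.03014·57) = 60.119 mg/L
Dose 3 (30 mg at t=20 h): 30·exp(−0.03014·47) = 7.277 mg/L
Dose 4 (170 mg at t=30 h): 170·exp(−0.03014·37) = 55.742 mg/L
Dose 5 (40 mg at t=40 h): 40·exp(−0.03014·27) = 17.729 mg/L
Dose 6 (485 mg at t=50 h): 485·exp(−0.03014·17) = 290.564 mg/L
Dose 7 (340 mg at t=60 h): 340·exp(−0.03014·7) = 275.335 mg/L
C(67) = 6.638 + 60.119 + 7.277 + 55.742 + 17.729 + 290.564 + 275.335 = 713.404 mg/L

713.404 mg/L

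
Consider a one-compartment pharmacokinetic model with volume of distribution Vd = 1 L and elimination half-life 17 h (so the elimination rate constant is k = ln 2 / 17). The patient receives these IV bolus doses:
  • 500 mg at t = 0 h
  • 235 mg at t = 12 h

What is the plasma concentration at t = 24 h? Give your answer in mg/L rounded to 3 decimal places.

331.997 mg/L

k = ln 2 / 17 = 0.04077 per h
Dose 1 (500 mg at t=0 h): 500·exp(−0.04077·24) = 187.926 mg/L
Dose 2 (235 mg at t=12 h): 235·exp(−0.04077·12) = 144.071 mg/L
C(24) = 187.926 + 144.071 = 331.997 mg/L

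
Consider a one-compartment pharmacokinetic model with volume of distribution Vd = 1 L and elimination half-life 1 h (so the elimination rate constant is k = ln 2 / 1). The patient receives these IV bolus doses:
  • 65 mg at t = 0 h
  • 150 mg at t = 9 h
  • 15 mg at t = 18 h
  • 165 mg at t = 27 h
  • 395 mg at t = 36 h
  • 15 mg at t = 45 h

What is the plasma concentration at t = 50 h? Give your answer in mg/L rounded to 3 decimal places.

0.493 mg/L

k = ln 2 / 1 = 0.69315 per h
Dose 1 (65 mg at t=0 h): 65·exp(−0.69315·50) = 0.000 mg/L
Dose 2 (150 mg at t=9 h): 150·exp(−0.69315·41) = 0.000 mg/L
Dose 3 (15 mg at t=18 h): 15·exp(−0.69315·32) = 0.000 mg/L
Dose 4 (165 mg at t=27 h): 165·exp(−0.69315·23) = 0.000 mg/L
Dose 5 (395 mg at t=36 h): 395·exp(−0.69315·14) = 0.024 mg/L
Dose 6 (15 mg at t=45 h): 15·exp(−0.69315·5) = 0.469 mg/L
C(50) = 0.000 + 0.000 + 0.000 + 0.000 + 0.024 + 0.469 = 0.493 mg/L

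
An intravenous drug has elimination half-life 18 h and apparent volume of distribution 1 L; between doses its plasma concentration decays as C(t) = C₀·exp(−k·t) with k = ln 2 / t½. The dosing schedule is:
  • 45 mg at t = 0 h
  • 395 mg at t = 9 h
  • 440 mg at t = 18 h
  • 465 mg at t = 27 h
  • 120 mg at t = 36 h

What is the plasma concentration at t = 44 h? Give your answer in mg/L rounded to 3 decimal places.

k = ln 2 / 18 = 0.03851 per h
Dose 1 (45 mg at t=0 h): 45·exp(−0.03851·44) = 8.267 mg/L
Dose 2 (395 mg at t=9 h): 395·exp(−0.03851·35) = 102.627 mg/L
Dose 3 (440 mg at t=18 h): 440·exp(−0.03851·26) = 161.671 mg/L
Dose 4 (465 mg at t=27 h): 465·exp(−0.03851·17) = 241.628 mg/L
Dose 5 (120 mg at t=36 h): 120·exp(−0.03851·8) = 88.184 mg/L
C(44) = 8.267 + 102.627 + 161.671 + 241.628 + 88.184 = 602.377 mg/L

602.377 mg/L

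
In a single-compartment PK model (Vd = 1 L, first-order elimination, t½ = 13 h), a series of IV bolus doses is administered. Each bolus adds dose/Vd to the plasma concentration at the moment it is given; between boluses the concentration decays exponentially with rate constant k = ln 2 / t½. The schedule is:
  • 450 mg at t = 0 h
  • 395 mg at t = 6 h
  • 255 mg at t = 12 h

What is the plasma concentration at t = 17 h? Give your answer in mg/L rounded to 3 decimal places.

k = ln 2 / 13 = 0.05332 per h
Dose 1 (450 mg at t=0 h): 450·exp(−0.05332·17) = 181.785 mg/L
Dose 2 (395 mg at t=6 h): 395·exp(−0.05332·11) = 219.725 mg/L
Dose 3 (255 mg at t=12 h): 255·exp(−0.05332·5) = 195.326 mg/L
C(17) = 181.785 + 219.725 + 195.326 = 596.836 mg/L

596.836 mg/L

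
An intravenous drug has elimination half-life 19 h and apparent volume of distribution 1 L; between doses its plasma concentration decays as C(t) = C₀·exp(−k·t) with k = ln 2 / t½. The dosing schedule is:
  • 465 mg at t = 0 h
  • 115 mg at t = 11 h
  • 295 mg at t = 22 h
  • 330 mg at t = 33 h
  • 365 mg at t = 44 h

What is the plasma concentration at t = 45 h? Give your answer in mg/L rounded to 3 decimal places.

815.720 mg/L

k = ln 2 / 19 = 0.03648 per h
Dose 1 (465 mg at t=0 h): 465·exp(−0.03648·45) = 90.051 mg/L
Dose 2 (115 mg at t=11 h): 115·exp(−0.03648·34) = 33.267 mg/L
Dose 3 (295 mg at t=22 h): 295·exp(−0.03648·23) = 127.473 mg/L
Dose 4 (330 mg at t=33 h): 330·exp(−0.03648·12) = 213.005 mg/L
Dose 5 (365 mg at t=44 h): 365·exp(−0.03648·1) = 351.924 mg/L
C(45) = 90.051 + 33.267 + 127.473 + 213.005 + 351.924 = 815.720 mg/L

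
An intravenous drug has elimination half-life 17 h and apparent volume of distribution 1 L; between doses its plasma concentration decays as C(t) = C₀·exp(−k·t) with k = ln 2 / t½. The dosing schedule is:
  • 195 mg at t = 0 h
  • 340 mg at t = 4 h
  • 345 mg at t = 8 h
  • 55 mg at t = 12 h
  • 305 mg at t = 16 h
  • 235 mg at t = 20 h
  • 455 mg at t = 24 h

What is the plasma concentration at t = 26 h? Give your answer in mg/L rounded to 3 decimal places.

1209.128 mg/L

k = ln 2 / 17 = 0.04077 per h
Dose 1 (195 mg at t=0 h): 195·exp(−0.04077·26) = 67.552 mg/L
Dose 2 (340 mg at t=4 h): 340·exp(−0.04077·22) = 138.647 mg/L
Dose 3 (345 mg at t=8 h): 345·exp(−0.04077·18) = 165.608 mg/L
Dose 4 (55 mg at t=12 h): 55·exp(−0.04077·14) = 31.078 mg/L
Dose 5 (305 mg at t=16 h): 305·exp(−0.04077·10) = 202.873 mg/L
Dose 6 (235 mg at t=20 h): 235·exp(−0.04077·6) = 184.002 mg/L
Dose 7 (455 mg at t=24 h): 455·exp(−0.04077·2) = 419.369 mg/L
C(26) = 67.552 + 138.647 + 165.608 + 31.078 + 202.873 + 184.002 + 419.369 = 1209.128 mg/L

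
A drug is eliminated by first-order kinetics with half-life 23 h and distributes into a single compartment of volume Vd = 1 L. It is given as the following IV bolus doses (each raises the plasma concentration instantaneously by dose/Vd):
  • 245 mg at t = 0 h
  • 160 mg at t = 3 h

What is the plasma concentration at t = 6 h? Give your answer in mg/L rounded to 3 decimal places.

350.642 mg/L

k = ln 2 / 23 = 0.03014 per h
Dose 1 (245 mg at t=0 h): 245·exp(−0.03014·6) = 204.473 mg/L
Dose 2 (160 mg at t=3 h): 160·exp(−0.03014·3) = 146.169 mg/L
C(6) = 204.473 + 146.169 = 350.642 mg/L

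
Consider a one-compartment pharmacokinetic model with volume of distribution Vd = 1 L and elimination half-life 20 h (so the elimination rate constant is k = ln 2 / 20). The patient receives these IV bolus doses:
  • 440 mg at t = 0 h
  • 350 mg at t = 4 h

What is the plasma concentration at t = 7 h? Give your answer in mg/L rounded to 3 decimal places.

k = ln 2 / 20 = 0.03466 per h
Dose 1 (440 mg at t=0 h): 440·exp(−0.03466·7) = 345.217 mg/L
Dose 2 (350 mg at t=4 h): 350·exp(−0.03466·3) = 315.438 mg/L
C(7) = 345.217 + 315.438 = 660.655 mg/L

660.655 mg/L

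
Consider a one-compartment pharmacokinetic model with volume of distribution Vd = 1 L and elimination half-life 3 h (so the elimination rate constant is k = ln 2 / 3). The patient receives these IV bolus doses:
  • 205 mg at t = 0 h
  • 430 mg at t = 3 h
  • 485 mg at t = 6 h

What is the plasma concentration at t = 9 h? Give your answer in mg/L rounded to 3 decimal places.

k = ln 2 / 3 = 0.23105 per h
Dose 1 (205 mg at t=0 h): 205·exp(−0.23105·9) = 25.625 mg/L
Dose 2 (430 mg at t=3 h): 430·exp(−0.23105·6) = 107.500 mg/L
Dose 3 (485 mg at t=6 h): 485·exp(−0.23105·3) = 242.500 mg/L
C(9) = 25.625 + 107.500 + 242.500 = 375.625 mg/L

375.625 mg/L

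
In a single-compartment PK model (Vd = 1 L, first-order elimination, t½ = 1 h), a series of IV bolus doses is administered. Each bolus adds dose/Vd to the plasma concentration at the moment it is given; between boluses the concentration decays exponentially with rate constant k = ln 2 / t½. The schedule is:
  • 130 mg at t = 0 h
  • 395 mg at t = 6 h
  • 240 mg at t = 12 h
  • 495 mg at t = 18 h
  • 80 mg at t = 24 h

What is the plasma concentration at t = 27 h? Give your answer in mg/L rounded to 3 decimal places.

10.974 mg/L

k = ln 2 / 1 = 0.69315 per h
Dose 1 (130 mg at t=0 h): 130·exp(−0.69315·27) = 0.000 mg/L
Dose 2 (395 mg at t=6 h): 395·exp(−0.69315·21) = 0.000 mg/L
Dose 3 (240 mg at t=12 h): 240·exp(−0.69315·15) = 0.007 mg/L
Dose 4 (495 mg at t=18 h): 495·exp(−0.69315·9) = 0.967 mg/L
Dose 5 (80 mg at t=24 h): 80·exp(−0.69315·3) = 10.000 mg/L
C(27) = 0.000 + 0.000 + 0.007 + 0.967 + 10.000 = 10.974 mg/L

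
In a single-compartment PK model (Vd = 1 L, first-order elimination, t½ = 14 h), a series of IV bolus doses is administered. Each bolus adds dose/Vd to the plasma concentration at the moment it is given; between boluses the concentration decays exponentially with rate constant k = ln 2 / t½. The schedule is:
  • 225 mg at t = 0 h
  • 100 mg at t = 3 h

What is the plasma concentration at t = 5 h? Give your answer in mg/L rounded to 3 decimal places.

k = ln 2 / 14 = 0.04951 per h
Dose 1 (225 mg at t=0 h): 225·exp(−0.04951·5) = 175.660 mg/L
Dose 2 (100 mg at t=3 h): 100·exp(−0.04951·2) = 90.572 mg/L
C(5) = 175.660 + 90.572 = 266.232 mg/L

266.232 mg/L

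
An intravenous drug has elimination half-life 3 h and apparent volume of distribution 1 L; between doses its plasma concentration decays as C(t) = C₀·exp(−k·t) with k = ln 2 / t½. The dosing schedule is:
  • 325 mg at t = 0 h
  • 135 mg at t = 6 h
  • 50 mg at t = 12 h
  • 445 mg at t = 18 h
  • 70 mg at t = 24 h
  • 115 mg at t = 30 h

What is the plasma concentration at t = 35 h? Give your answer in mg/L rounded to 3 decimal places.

51.007 mg/L

k = ln 2 / 3 = 0.23105 per h
Dose 1 (325 mg at t=0 h): 325·exp(−0.23105·35) = 0.100 mg/L
Dose 2 (135 mg at t=6 h): 135·exp(−0.23105·29) = 0.166 mg/L
Dose 3 (50 mg at t=12 h): 50·exp(−0.23105·23) = 0.246 mg/L
Dose 4 (445 mg at t=18 h): 445·exp(−0.23105·17) = 8.760 mg/L
Dose 5 (70 mg at t=24 h): 70·exp(−0.23105·11) = 5.512 mg/L
Dose 6 (115 mg at t=30 h): 115·exp(−0.23105·5) = 36.223 mg/L
C(35) = 0.100 + 0.166 + 0.246 + 8.760 + 5.512 + 36.223 = 51.007 mg/L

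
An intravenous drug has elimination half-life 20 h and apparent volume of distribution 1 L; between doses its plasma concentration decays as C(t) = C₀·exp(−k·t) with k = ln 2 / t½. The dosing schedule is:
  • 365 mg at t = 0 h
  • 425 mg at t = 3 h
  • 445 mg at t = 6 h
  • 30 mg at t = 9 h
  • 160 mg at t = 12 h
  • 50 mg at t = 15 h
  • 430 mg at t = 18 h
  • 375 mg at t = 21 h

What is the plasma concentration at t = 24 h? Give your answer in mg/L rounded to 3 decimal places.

1449.845 mg/L

k = ln 2 / 20 = 0.03466 per h
Dose 1 (365 mg at t=0 h): 365·exp(−0.03466·24) = 158.875 mg/L
Dose 2 (425 mg at t=3 h): 425·exp(−0.03466·21) = 205.261 mg/L
Dose 3 (445 mg at t=6 h): 445·exp(−0.03466·18) = 238.470 mg/L
Dose 4 (30 mg at t=9 h): 30·exp(−0.03466·15) = 17.838 mg/L
Dose 5 (160 mg at t=12 h): 160·exp(−0.03466·12) = 105.561 mg/L
Dose 6 (50 mg at t=15 h): 50·exp(−0.03466·9) = 36.602 mg/L
Dose 7 (430 mg at t=18 h): 430·exp(−0.03466·6) = 349.269 mg/L
Dose 8 (375 mg at t=21 h): 375·exp(−0.03466·3) = 337.969 mg/L
C(24) = 158.875 + 205.261 + 238.470 + 17.838 + 105.561 + 36.602 + 349.269 + 337.969 = 1449.845 mg/L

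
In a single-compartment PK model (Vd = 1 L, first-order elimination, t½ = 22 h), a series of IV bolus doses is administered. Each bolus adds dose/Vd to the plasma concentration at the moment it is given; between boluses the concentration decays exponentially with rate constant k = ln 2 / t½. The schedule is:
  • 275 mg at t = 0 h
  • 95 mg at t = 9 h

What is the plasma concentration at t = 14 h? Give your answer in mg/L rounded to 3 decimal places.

k = ln 2 / 22 = 0.03151 per h
Dose 1 (275 mg at t=0 h): 275·exp(−0.03151·14) = 176.916 mg/L
Dose 2 (95 mg at t=9 h): 95·exp(−0.03151·5) = 81.154 mg/L
C(14) = 176.916 + 81.154 = 258.070 mg/L

258.070 mg/L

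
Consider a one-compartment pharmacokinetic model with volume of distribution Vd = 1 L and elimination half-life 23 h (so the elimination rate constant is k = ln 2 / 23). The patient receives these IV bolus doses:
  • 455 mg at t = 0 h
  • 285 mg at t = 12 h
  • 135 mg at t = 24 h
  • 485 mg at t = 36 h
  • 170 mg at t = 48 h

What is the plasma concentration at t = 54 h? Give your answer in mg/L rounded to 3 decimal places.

k = ln 2 / 23 = 0.03014 per h
Dose 1 (455 mg at t=0 h): 455·exp(−0.03014·54) = 89.381 mg/L
Dose 2 (285 mg at t=12 h): 285·exp(−0.03014·42) = 80.378 mg/L
Dose 3 (135 mg at t=24 h): 135·exp(−0.03014·30) = 54.662 mg/L
Dose 4 (485 mg at t=36 h): 485·exp(−0.03014·18) = 281.938 mg/L
Dose 5 (170 mg at t=48 h): 170·exp(−0.03014·6) = 141.879 mg/L
C(54) = 89.381 + 80.378 + 54.662 + 281.938 + 141.879 = 648.238 mg/L

648.238 mg/L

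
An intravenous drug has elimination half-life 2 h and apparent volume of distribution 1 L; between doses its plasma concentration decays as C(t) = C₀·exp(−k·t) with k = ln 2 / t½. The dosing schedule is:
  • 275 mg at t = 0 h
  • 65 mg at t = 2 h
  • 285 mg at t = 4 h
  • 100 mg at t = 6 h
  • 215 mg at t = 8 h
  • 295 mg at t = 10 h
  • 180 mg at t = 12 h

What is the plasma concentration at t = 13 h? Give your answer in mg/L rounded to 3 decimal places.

295.493 mg/L

k = ln 2 / 2 = 0.34657 per h
Dose 1 (275 mg at t=0 h): 275·exp(−0.34657·13) = 3.038 mg/L
Dose 2 (65 mg at t=2 h): 65·exp(−0.34657·11) = 1.436 mg/L
Dose 3 (285 mg at t=4 h): 285·exp(−0.34657·9) = 12.595 mg/L
Dose 4 (100 mg at t=6 h): 100·exp(−0.34657·7) = 8.839 mg/L
Dose 5 (215 mg at t=8 h): 215·exp(−0.34657·5) = 38.007 mg/L
Dose 6 (295 mg at t=10 h): 295·exp(−0.34657·3) = 104.298 mg/L
Dose 7 (180 mg at t=12 h): 180·exp(−0.34657·1) = 127.279 mg/L
C(13) = 3.038 + 1.436 + 12.595 + 8.839 + 38.007 + 104.298 + 127.279 = 295.493 mg/L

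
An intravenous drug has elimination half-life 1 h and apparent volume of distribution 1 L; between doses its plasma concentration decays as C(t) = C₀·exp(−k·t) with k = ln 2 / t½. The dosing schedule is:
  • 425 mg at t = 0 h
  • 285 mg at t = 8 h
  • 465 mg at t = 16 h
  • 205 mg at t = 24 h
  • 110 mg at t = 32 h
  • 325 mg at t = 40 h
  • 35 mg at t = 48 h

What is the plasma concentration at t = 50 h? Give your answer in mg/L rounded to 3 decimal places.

9.068 mg/L

k = ln 2 / 1 = 0.69315 per h
Dose 1 (425 mg at t=0 h): 425·exp(−0.69315·50) = 0.000 mg/L
Dose 2 (285 mg at t=8 h): 285·exp(−0.69315·42) = 0.000 mg/L
Dose 3 (465 mg at t=16 h): 465·exp(−0.69315·34) = 0.000 mg/L
Dose 4 (205 mg at t=24 h): 205·exp(−0.69315·26) = 0.000 mg/L
Dose 5 (110 mg at t=32 h): 110·exp(−0.69315·18) = 0.000 mg/L
Dose 6 (325 mg at t=40 h): 325·exp(−0.69315·10) = 0.317 mg/L
Dose 7 (35 mg at t=48 h): 35·exp(−0.69315·2) = 8.750 mg/L
C(50) = 0.000 + 0.000 + 0.000 + 0.000 + 0.000 + 0.317 + 8.750 = 9.068 mg/L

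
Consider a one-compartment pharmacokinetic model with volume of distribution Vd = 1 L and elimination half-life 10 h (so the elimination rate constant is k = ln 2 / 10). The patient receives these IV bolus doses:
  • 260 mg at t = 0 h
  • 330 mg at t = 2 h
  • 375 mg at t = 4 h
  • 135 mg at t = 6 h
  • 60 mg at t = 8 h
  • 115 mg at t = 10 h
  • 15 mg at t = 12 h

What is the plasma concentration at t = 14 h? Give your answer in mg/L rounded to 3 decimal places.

k = ln 2 / 10 = 0.06931 per h
Dose 1 (260 mg at t=0 h): 260·exp(−0.06931·14) = 98.522 mg/L
Dose 2 (330 mg at t=2 h): 330·exp(−0.06931·12) = 143.641 mg/L
Dose 3 (375 mg at t=4 h): 375·exp(−0.06931·10) = 187.500 mg/L
Dose 4 (135 mg at t=6 h): 135·exp(−0.06931·8) = 77.537 mg/L
Dose 5 (60 mg at t=8 h): 60·exp(−0.06931·6) = 39.585 mg/L
Dose 6 (115 mg at t=10 h): 115·exp(−0.06931·4) = 87.154 mg/L
Dose 7 (15 mg at t=12 h): 15·exp(−0.06931·2) = 13.058 mg/L
C(14) = 98.522 + 143.641 + 187.500 + 77.537 + 39.585 + 87.154 + 13.058 = 646.997 mg/L

646.997 mg/L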